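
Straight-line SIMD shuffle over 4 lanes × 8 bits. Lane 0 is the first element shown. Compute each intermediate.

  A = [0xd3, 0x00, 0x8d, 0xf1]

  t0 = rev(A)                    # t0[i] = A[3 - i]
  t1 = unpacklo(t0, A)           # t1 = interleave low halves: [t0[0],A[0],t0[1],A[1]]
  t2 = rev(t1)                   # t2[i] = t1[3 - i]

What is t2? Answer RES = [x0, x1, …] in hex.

RES = [0x00, 0x8d, 0xd3, 0xf1]

→ t0 |f1|8d|00|d3|
→ t1 |f1|d3|8d|00|
→ t2 |00|8d|d3|f1|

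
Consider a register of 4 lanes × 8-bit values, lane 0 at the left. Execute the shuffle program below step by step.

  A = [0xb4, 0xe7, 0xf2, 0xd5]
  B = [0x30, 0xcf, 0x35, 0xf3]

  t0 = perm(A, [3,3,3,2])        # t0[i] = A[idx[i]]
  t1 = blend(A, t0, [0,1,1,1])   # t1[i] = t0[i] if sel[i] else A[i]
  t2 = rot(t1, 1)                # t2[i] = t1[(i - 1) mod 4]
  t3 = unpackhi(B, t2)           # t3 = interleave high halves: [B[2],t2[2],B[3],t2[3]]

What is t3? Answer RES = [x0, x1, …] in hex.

  t0: d5 d5 d5 f2
  t1: b4 d5 d5 f2
  t2: f2 b4 d5 d5
  t3: 35 d5 f3 d5

RES = [0x35, 0xd5, 0xf3, 0xd5]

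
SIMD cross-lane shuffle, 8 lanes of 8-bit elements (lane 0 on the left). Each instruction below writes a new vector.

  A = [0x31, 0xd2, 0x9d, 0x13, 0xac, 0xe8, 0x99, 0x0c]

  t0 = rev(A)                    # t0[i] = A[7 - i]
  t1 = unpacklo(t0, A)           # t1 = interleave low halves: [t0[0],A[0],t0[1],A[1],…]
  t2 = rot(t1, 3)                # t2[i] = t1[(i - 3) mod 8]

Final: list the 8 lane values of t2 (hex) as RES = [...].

RES = [ 0x9d  0xac  0x13  0x0c  0x31  0x99  0xd2  0xe8 ]

→ t0 |0c|99|e8|ac|13|9d|d2|31|
→ t1 |0c|31|99|d2|e8|9d|ac|13|
→ t2 |9d|ac|13|0c|31|99|d2|e8|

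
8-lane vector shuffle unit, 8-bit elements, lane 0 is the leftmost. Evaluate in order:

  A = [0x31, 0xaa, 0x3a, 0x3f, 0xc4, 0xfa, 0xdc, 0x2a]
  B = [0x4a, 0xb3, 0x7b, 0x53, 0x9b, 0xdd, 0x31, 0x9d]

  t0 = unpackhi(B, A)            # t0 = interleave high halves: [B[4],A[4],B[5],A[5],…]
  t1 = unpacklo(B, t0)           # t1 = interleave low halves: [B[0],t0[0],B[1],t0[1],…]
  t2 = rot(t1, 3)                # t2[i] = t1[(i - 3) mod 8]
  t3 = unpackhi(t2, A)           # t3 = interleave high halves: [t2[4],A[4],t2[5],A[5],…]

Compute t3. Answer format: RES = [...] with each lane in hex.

→ t0 |9b|c4|dd|fa|31|dc|9d|2a|
→ t1 |4a|9b|b3|c4|7b|dd|53|fa|
→ t2 |dd|53|fa|4a|9b|b3|c4|7b|
→ t3 |9b|c4|b3|fa|c4|dc|7b|2a|

RES = [ 0x9b  0xc4  0xb3  0xfa  0xc4  0xdc  0x7b  0x2a ]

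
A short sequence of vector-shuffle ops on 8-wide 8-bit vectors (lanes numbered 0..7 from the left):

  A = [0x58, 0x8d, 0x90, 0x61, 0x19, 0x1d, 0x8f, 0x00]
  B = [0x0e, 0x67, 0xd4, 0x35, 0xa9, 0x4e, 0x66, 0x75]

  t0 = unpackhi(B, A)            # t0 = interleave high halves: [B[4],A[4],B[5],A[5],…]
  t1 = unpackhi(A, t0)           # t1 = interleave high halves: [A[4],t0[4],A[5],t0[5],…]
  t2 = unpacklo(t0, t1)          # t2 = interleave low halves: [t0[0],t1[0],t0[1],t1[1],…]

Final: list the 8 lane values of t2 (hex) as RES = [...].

RES = [0xa9, 0x19, 0x19, 0x66, 0x4e, 0x1d, 0x1d, 0x8f]

t0 = [0xa9, 0x19, 0x4e, 0x1d, 0x66, 0x8f, 0x75, 0x00]
t1 = [0x19, 0x66, 0x1d, 0x8f, 0x8f, 0x75, 0x00, 0x00]
t2 = [0xa9, 0x19, 0x19, 0x66, 0x4e, 0x1d, 0x1d, 0x8f]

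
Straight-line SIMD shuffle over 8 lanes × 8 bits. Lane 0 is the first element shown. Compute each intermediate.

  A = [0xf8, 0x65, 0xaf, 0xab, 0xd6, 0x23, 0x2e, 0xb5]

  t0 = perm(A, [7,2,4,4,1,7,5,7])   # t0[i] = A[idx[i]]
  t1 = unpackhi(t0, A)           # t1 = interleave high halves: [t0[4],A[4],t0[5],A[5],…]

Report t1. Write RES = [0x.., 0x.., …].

t0 = [0xb5, 0xaf, 0xd6, 0xd6, 0x65, 0xb5, 0x23, 0xb5]
t1 = [0x65, 0xd6, 0xb5, 0x23, 0x23, 0x2e, 0xb5, 0xb5]

RES = [0x65, 0xd6, 0xb5, 0x23, 0x23, 0x2e, 0xb5, 0xb5]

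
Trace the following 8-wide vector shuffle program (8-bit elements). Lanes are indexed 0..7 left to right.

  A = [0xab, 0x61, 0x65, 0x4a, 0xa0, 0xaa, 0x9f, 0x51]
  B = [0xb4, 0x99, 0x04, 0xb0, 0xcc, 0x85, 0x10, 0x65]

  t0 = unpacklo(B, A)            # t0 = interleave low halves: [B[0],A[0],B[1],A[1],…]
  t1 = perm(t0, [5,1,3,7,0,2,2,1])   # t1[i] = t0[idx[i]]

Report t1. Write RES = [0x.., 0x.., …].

RES = [ 0x65  0xab  0x61  0x4a  0xb4  0x99  0x99  0xab ]

t0 = [0xb4, 0xab, 0x99, 0x61, 0x04, 0x65, 0xb0, 0x4a]
t1 = [0x65, 0xab, 0x61, 0x4a, 0xb4, 0x99, 0x99, 0xab]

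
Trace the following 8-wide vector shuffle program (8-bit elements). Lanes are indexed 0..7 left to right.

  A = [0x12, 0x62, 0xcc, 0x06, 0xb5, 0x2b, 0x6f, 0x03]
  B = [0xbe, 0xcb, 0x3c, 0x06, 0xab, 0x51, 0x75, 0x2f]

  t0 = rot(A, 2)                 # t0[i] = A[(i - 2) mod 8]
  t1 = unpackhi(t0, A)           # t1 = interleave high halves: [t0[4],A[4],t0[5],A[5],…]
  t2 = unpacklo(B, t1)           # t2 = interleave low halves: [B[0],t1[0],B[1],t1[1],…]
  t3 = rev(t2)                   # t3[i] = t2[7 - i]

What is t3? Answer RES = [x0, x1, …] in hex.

RES = [0x2b, 0x06, 0x06, 0x3c, 0xb5, 0xcb, 0xcc, 0xbe]

→ t0 |6f|03|12|62|cc|06|b5|2b|
→ t1 |cc|b5|06|2b|b5|6f|2b|03|
→ t2 |be|cc|cb|b5|3c|06|06|2b|
→ t3 |2b|06|06|3c|b5|cb|cc|be|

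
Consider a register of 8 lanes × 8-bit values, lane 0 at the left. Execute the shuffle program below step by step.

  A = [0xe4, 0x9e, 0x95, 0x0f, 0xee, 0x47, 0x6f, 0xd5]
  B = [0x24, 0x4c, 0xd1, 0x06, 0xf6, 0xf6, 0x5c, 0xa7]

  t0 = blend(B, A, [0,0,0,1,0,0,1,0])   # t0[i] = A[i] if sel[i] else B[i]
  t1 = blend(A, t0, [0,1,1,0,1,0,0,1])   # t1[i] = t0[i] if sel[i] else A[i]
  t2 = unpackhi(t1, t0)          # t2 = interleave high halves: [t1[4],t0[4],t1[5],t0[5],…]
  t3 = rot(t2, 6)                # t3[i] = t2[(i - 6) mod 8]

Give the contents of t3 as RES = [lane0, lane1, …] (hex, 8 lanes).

RES = [0x47, 0xf6, 0x6f, 0x6f, 0xa7, 0xa7, 0xf6, 0xf6]

→ t0 |24|4c|d1|0f|f6|f6|6f|a7|
→ t1 |e4|4c|d1|0f|f6|47|6f|a7|
→ t2 |f6|f6|47|f6|6f|6f|a7|a7|
→ t3 |47|f6|6f|6f|a7|a7|f6|f6|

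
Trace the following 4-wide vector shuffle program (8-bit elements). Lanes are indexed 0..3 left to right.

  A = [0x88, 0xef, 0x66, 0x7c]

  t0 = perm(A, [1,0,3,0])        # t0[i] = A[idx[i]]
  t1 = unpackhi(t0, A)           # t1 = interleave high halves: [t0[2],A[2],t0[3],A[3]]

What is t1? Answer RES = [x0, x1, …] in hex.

  t0: ef 88 7c 88
  t1: 7c 66 88 7c

RES = [ 0x7c  0x66  0x88  0x7c ]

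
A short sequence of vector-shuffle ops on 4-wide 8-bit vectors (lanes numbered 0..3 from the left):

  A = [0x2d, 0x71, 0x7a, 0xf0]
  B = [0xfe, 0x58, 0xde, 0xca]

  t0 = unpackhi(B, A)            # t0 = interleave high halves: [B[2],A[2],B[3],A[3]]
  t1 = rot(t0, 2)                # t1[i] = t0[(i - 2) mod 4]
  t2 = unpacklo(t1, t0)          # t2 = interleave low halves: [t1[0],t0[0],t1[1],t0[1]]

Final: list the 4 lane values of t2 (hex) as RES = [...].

  t0: de 7a ca f0
  t1: ca f0 de 7a
  t2: ca de f0 7a

RES = [ 0xca  0xde  0xf0  0x7a ]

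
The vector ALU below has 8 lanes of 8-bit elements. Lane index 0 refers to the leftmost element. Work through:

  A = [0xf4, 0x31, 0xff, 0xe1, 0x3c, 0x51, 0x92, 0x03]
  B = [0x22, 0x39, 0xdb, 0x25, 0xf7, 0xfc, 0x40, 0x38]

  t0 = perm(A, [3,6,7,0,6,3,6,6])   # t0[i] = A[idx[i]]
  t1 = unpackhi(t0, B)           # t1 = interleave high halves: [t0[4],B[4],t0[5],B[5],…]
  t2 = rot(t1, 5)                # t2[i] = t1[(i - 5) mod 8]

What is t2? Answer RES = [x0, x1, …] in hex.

RES = [0xfc, 0x92, 0x40, 0x92, 0x38, 0x92, 0xf7, 0xe1]

t0 = [0xe1, 0x92, 0x03, 0xf4, 0x92, 0xe1, 0x92, 0x92]
t1 = [0x92, 0xf7, 0xe1, 0xfc, 0x92, 0x40, 0x92, 0x38]
t2 = [0xfc, 0x92, 0x40, 0x92, 0x38, 0x92, 0xf7, 0xe1]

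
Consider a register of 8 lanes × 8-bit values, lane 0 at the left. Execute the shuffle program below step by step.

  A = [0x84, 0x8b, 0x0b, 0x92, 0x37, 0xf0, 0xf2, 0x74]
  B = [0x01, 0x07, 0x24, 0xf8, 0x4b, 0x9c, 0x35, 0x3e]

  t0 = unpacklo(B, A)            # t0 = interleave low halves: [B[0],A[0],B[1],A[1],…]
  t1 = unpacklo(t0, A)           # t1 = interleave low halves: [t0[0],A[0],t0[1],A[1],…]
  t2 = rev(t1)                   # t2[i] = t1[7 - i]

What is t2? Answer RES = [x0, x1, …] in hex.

RES = [0x92, 0x8b, 0x0b, 0x07, 0x8b, 0x84, 0x84, 0x01]

→ t0 |01|84|07|8b|24|0b|f8|92|
→ t1 |01|84|84|8b|07|0b|8b|92|
→ t2 |92|8b|0b|07|8b|84|84|01|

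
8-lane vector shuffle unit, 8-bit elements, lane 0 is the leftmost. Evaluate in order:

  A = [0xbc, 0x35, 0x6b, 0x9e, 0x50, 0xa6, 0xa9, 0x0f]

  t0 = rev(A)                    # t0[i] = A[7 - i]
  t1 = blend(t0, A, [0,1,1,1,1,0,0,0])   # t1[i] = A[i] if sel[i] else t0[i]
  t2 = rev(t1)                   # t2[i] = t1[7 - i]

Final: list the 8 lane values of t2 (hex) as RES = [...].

t0 = [0x0f, 0xa9, 0xa6, 0x50, 0x9e, 0x6b, 0x35, 0xbc]
t1 = [0x0f, 0x35, 0x6b, 0x9e, 0x50, 0x6b, 0x35, 0xbc]
t2 = [0xbc, 0x35, 0x6b, 0x50, 0x9e, 0x6b, 0x35, 0x0f]

RES = [ 0xbc  0x35  0x6b  0x50  0x9e  0x6b  0x35  0x0f ]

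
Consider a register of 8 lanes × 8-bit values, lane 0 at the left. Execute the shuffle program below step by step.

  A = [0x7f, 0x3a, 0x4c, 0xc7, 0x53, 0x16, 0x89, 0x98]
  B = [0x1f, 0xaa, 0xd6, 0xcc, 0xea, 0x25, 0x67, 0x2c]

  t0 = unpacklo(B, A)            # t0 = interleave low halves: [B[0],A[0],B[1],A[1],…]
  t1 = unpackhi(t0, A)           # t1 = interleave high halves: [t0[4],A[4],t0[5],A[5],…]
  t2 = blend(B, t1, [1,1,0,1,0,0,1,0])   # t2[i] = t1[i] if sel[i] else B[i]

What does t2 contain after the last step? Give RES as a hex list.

RES = [0xd6, 0x53, 0xd6, 0x16, 0xea, 0x25, 0xc7, 0x2c]

  t0: 1f 7f aa 3a d6 4c cc c7
  t1: d6 53 4c 16 cc 89 c7 98
  t2: d6 53 d6 16 ea 25 c7 2c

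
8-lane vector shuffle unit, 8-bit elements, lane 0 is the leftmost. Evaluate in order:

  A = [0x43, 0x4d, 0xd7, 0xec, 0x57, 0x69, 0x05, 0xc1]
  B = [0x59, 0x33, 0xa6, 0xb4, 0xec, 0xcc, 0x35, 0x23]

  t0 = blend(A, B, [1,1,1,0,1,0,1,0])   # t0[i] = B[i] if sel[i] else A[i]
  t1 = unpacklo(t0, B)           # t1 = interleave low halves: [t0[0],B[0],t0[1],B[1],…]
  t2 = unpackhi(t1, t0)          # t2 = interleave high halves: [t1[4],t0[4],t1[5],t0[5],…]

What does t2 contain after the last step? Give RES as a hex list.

RES = [ 0xa6  0xec  0xa6  0x69  0xec  0x35  0xb4  0xc1 ]

t0 = [0x59, 0x33, 0xa6, 0xec, 0xec, 0x69, 0x35, 0xc1]
t1 = [0x59, 0x59, 0x33, 0x33, 0xa6, 0xa6, 0xec, 0xb4]
t2 = [0xa6, 0xec, 0xa6, 0x69, 0xec, 0x35, 0xb4, 0xc1]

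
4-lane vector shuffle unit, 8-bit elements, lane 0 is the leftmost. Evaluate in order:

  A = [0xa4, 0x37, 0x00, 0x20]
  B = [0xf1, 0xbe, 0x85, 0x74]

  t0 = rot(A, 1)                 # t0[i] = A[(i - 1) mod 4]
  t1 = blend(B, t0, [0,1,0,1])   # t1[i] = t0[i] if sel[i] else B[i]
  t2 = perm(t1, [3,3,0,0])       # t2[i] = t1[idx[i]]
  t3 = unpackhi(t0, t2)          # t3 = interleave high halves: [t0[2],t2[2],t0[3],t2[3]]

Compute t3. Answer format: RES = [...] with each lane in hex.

RES = [ 0x37  0xf1  0x00  0xf1 ]

→ t0 |20|a4|37|00|
→ t1 |f1|a4|85|00|
→ t2 |00|00|f1|f1|
→ t3 |37|f1|00|f1|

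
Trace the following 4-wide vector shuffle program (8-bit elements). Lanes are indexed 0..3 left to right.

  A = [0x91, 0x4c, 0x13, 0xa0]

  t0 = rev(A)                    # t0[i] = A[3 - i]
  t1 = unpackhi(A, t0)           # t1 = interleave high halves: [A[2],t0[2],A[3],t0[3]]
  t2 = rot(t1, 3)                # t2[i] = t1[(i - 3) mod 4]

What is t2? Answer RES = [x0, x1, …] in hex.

→ t0 |a0|13|4c|91|
→ t1 |13|4c|a0|91|
→ t2 |4c|a0|91|13|

RES = [ 0x4c  0xa0  0x91  0x13 ]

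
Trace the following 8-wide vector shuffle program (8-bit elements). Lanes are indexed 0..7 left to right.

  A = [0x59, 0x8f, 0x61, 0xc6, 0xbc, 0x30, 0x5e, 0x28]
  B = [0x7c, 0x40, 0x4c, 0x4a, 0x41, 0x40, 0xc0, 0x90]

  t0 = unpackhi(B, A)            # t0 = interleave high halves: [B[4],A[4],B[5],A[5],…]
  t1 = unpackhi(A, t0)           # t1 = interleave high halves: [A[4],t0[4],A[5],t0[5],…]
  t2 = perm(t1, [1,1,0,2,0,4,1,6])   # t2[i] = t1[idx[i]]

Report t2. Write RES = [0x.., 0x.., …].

→ t0 |41|bc|40|30|c0|5e|90|28|
→ t1 |bc|c0|30|5e|5e|90|28|28|
→ t2 |c0|c0|bc|30|bc|5e|c0|28|

RES = [ 0xc0  0xc0  0xbc  0x30  0xbc  0x5e  0xc0  0x28 ]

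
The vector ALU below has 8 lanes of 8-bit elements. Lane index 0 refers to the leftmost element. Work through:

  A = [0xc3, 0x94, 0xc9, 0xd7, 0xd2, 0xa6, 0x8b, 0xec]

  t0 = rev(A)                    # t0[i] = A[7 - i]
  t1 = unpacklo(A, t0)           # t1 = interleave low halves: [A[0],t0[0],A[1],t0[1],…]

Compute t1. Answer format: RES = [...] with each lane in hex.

  t0: ec 8b a6 d2 d7 c9 94 c3
  t1: c3 ec 94 8b c9 a6 d7 d2

RES = [0xc3, 0xec, 0x94, 0x8b, 0xc9, 0xa6, 0xd7, 0xd2]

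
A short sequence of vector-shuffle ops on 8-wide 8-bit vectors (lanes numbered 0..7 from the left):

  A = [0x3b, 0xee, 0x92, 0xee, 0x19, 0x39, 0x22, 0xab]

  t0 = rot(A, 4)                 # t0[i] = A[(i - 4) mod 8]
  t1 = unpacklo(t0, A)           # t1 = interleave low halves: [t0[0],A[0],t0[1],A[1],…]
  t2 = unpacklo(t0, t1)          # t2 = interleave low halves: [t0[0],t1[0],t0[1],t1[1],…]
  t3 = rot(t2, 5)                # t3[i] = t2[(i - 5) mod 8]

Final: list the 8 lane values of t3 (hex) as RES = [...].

  t0: 19 39 22 ab 3b ee 92 ee
  t1: 19 3b 39 ee 22 92 ab ee
  t2: 19 19 39 3b 22 39 ab ee
  t3: 3b 22 39 ab ee 19 19 39

RES = [0x3b, 0x22, 0x39, 0xab, 0xee, 0x19, 0x19, 0x39]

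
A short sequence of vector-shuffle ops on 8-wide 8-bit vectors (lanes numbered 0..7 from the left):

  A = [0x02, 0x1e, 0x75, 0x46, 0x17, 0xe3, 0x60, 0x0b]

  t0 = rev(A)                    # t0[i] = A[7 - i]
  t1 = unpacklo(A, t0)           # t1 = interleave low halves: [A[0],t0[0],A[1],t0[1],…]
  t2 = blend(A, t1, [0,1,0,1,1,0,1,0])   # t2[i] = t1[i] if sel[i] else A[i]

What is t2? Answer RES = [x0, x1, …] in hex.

  t0: 0b 60 e3 17 46 75 1e 02
  t1: 02 0b 1e 60 75 e3 46 17
  t2: 02 0b 75 60 75 e3 46 0b

RES = [0x02, 0x0b, 0x75, 0x60, 0x75, 0xe3, 0x46, 0x0b]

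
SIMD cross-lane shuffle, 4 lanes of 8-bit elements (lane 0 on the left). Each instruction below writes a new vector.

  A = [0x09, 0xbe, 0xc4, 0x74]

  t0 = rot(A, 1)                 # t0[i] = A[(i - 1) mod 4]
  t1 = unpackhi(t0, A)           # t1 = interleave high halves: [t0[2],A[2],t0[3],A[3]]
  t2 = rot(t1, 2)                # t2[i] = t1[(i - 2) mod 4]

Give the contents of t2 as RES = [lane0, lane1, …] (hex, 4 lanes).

RES = [0xc4, 0x74, 0xbe, 0xc4]

t0 = [0x74, 0x09, 0xbe, 0xc4]
t1 = [0xbe, 0xc4, 0xc4, 0x74]
t2 = [0xc4, 0x74, 0xbe, 0xc4]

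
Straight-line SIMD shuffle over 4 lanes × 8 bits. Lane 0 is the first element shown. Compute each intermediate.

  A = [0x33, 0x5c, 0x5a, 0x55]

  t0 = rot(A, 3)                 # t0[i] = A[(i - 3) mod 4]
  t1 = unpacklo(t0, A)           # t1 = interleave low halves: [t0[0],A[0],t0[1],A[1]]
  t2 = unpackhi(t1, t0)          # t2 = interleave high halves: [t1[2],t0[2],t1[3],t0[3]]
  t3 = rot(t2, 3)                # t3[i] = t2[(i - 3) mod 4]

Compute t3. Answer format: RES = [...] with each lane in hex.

RES = [ 0x55  0x5c  0x33  0x5a ]

→ t0 |5c|5a|55|33|
→ t1 |5c|33|5a|5c|
→ t2 |5a|55|5c|33|
→ t3 |55|5c|33|5a|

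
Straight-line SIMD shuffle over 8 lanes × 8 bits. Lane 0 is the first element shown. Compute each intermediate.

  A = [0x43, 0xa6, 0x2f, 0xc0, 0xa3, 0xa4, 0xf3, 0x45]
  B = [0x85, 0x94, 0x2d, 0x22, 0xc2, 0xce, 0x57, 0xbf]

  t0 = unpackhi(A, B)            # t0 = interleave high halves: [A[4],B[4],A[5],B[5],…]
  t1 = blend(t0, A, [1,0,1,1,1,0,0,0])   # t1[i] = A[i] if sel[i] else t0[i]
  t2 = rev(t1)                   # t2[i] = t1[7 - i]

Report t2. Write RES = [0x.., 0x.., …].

RES = [ 0xbf  0x45  0x57  0xa3  0xc0  0x2f  0xc2  0x43 ]

→ t0 |a3|c2|a4|ce|f3|57|45|bf|
→ t1 |43|c2|2f|c0|a3|57|45|bf|
→ t2 |bf|45|57|a3|c0|2f|c2|43|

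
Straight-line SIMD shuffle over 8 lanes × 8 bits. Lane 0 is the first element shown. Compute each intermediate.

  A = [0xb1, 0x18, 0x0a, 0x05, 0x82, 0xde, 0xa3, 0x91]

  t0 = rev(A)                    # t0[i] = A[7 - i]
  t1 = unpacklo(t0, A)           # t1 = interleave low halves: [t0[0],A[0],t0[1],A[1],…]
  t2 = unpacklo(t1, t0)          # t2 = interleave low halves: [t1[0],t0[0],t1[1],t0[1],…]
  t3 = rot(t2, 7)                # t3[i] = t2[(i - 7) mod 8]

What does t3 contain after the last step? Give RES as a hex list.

→ t0 |91|a3|de|82|05|0a|18|b1|
→ t1 |91|b1|a3|18|de|0a|82|05|
→ t2 |91|91|b1|a3|a3|de|18|82|
→ t3 |91|b1|a3|a3|de|18|82|91|

RES = [ 0x91  0xb1  0xa3  0xa3  0xde  0x18  0x82  0x91 ]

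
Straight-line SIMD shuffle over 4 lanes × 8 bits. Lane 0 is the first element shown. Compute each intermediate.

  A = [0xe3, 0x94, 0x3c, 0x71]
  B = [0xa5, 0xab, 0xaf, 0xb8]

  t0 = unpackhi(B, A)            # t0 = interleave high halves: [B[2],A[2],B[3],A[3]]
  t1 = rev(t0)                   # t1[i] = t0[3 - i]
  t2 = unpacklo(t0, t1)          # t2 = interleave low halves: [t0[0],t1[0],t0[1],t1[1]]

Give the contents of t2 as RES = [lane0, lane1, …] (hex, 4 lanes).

RES = [0xaf, 0x71, 0x3c, 0xb8]

  t0: af 3c b8 71
  t1: 71 b8 3c af
  t2: af 71 3c b8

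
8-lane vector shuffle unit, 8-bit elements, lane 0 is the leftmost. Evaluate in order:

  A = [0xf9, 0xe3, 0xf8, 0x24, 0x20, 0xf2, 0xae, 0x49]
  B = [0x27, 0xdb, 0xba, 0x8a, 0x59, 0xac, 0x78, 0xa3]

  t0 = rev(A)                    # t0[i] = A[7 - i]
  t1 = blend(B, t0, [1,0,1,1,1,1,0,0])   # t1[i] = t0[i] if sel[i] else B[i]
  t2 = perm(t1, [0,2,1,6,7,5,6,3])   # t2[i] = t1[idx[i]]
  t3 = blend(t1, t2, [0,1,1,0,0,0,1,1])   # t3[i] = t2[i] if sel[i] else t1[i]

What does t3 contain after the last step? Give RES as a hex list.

  t0: 49 ae f2 20 24 f8 e3 f9
  t1: 49 db f2 20 24 f8 78 a3
  t2: 49 f2 db 78 a3 f8 78 20
  t3: 49 f2 db 20 24 f8 78 20

RES = [ 0x49  0xf2  0xdb  0x20  0x24  0xf8  0x78  0x20 ]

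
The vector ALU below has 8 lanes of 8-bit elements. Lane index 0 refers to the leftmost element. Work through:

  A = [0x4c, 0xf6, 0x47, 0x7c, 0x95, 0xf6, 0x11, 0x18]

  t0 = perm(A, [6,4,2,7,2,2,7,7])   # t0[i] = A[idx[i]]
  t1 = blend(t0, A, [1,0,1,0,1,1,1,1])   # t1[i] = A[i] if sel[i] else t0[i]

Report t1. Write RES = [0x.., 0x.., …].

t0 = [0x11, 0x95, 0x47, 0x18, 0x47, 0x47, 0x18, 0x18]
t1 = [0x4c, 0x95, 0x47, 0x18, 0x95, 0xf6, 0x11, 0x18]

RES = [0x4c, 0x95, 0x47, 0x18, 0x95, 0xf6, 0x11, 0x18]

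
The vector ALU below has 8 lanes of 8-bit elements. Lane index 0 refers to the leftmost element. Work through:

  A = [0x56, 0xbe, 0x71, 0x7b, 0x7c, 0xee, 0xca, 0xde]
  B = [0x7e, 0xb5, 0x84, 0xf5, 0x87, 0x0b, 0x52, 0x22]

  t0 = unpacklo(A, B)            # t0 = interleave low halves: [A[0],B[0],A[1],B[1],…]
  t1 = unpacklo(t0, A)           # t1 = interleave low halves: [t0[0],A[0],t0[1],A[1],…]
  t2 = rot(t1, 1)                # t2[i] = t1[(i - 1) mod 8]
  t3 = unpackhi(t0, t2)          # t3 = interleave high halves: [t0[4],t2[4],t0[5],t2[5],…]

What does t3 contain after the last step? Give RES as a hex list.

→ t0 |56|7e|be|b5|71|84|7b|f5|
→ t1 |56|56|7e|be|be|71|b5|7b|
→ t2 |7b|56|56|7e|be|be|71|b5|
→ t3 |71|be|84|be|7b|71|f5|b5|

RES = [ 0x71  0xbe  0x84  0xbe  0x7b  0x71  0xf5  0xb5 ]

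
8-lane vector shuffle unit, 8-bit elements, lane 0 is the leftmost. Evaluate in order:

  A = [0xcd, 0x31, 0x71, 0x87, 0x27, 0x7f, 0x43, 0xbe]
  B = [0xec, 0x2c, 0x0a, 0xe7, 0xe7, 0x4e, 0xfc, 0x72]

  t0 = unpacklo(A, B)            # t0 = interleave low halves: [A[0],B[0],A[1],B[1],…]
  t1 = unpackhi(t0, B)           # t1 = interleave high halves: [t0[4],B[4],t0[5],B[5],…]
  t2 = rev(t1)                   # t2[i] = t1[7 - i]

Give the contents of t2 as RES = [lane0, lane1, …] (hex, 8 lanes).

RES = [0x72, 0xe7, 0xfc, 0x87, 0x4e, 0x0a, 0xe7, 0x71]

  t0: cd ec 31 2c 71 0a 87 e7
  t1: 71 e7 0a 4e 87 fc e7 72
  t2: 72 e7 fc 87 4e 0a e7 71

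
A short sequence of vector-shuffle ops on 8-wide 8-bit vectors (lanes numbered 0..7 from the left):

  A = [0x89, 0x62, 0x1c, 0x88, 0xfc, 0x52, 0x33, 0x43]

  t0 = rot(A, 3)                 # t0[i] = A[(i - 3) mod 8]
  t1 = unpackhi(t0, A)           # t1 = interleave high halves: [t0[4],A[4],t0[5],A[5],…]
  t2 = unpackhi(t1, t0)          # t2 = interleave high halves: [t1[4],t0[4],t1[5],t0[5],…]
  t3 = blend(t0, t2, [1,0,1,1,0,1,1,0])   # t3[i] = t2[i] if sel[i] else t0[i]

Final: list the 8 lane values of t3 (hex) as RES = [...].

RES = [0x88, 0x33, 0x33, 0x1c, 0x62, 0x88, 0x43, 0xfc]

→ t0 |52|33|43|89|62|1c|88|fc|
→ t1 |62|fc|1c|52|88|33|fc|43|
→ t2 |88|62|33|1c|fc|88|43|fc|
→ t3 |88|33|33|1c|62|88|43|fc|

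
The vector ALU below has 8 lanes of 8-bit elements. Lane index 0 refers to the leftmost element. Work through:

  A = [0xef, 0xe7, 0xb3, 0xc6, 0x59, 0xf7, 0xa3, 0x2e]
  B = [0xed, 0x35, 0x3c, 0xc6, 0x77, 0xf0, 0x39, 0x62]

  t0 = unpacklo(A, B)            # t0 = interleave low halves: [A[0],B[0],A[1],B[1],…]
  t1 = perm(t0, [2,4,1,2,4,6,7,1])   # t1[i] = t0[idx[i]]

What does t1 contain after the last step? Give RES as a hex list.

RES = [0xe7, 0xb3, 0xed, 0xe7, 0xb3, 0xc6, 0xc6, 0xed]

  t0: ef ed e7 35 b3 3c c6 c6
  t1: e7 b3 ed e7 b3 c6 c6 ed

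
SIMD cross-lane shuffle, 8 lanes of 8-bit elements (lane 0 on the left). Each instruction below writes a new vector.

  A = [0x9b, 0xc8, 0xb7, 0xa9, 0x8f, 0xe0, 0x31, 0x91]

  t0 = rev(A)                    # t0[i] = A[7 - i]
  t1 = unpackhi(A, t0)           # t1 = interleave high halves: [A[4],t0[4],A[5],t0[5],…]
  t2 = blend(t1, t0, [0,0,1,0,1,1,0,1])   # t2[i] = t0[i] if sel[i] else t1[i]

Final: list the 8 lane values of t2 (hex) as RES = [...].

RES = [ 0x8f  0xa9  0xe0  0xb7  0xa9  0xb7  0x91  0x9b ]

t0 = [0x91, 0x31, 0xe0, 0x8f, 0xa9, 0xb7, 0xc8, 0x9b]
t1 = [0x8f, 0xa9, 0xe0, 0xb7, 0x31, 0xc8, 0x91, 0x9b]
t2 = [0x8f, 0xa9, 0xe0, 0xb7, 0xa9, 0xb7, 0x91, 0x9b]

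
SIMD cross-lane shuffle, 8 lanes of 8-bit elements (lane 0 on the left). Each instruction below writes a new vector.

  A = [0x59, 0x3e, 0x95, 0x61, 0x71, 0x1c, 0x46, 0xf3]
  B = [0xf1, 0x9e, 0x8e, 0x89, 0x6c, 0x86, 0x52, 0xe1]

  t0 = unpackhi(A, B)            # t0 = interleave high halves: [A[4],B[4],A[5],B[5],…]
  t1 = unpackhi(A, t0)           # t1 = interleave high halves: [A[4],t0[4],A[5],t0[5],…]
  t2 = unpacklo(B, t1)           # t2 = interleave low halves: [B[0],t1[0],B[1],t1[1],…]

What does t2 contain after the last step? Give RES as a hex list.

  t0: 71 6c 1c 86 46 52 f3 e1
  t1: 71 46 1c 52 46 f3 f3 e1
  t2: f1 71 9e 46 8e 1c 89 52

RES = [0xf1, 0x71, 0x9e, 0x46, 0x8e, 0x1c, 0x89, 0x52]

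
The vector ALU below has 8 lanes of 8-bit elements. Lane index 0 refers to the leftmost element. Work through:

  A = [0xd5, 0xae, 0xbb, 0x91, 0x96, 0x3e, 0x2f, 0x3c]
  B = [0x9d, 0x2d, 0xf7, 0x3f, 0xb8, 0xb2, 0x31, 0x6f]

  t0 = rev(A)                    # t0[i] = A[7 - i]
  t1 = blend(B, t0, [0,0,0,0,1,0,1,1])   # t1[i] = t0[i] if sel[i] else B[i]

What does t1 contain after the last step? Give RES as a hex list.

t0 = [0x3c, 0x2f, 0x3e, 0x96, 0x91, 0xbb, 0xae, 0xd5]
t1 = [0x9d, 0x2d, 0xf7, 0x3f, 0x91, 0xb2, 0xae, 0xd5]

RES = [ 0x9d  0x2d  0xf7  0x3f  0x91  0xb2  0xae  0xd5 ]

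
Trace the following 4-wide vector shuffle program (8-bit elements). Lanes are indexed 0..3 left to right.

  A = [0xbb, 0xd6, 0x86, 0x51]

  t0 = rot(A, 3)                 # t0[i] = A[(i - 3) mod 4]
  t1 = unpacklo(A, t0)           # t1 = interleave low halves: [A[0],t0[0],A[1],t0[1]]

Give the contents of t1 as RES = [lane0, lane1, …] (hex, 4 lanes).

RES = [0xbb, 0xd6, 0xd6, 0x86]

t0 = [0xd6, 0x86, 0x51, 0xbb]
t1 = [0xbb, 0xd6, 0xd6, 0x86]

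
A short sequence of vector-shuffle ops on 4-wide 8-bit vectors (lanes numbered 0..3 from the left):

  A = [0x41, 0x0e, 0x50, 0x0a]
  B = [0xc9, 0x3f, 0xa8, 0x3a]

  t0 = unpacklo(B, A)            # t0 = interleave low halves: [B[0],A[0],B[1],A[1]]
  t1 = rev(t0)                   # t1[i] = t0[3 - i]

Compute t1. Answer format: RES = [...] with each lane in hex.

RES = [0x0e, 0x3f, 0x41, 0xc9]

→ t0 |c9|41|3f|0e|
→ t1 |0e|3f|41|c9|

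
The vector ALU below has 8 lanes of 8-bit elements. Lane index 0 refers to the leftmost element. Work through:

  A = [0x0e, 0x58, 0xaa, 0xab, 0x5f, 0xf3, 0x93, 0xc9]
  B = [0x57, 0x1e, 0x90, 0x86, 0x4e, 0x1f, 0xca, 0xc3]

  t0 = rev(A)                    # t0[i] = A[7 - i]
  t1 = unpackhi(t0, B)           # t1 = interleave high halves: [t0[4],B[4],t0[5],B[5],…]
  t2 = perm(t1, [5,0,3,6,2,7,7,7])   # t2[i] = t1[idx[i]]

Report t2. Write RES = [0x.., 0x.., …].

→ t0 |c9|93|f3|5f|ab|aa|58|0e|
→ t1 |ab|4e|aa|1f|58|ca|0e|c3|
→ t2 |ca|ab|1f|0e|aa|c3|c3|c3|

RES = [ 0xca  0xab  0x1f  0x0e  0xaa  0xc3  0xc3  0xc3 ]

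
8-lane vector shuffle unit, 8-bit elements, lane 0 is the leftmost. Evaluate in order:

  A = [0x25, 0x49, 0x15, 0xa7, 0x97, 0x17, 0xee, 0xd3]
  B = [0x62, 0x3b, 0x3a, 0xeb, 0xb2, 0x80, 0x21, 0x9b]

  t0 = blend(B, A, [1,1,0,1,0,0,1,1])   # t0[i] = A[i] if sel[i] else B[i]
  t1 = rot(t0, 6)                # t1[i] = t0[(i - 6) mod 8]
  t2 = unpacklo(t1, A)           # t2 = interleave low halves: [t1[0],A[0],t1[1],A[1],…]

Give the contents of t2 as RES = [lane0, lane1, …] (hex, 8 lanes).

RES = [0x3a, 0x25, 0xa7, 0x49, 0xb2, 0x15, 0x80, 0xa7]

  t0: 25 49 3a a7 b2 80 ee d3
  t1: 3a a7 b2 80 ee d3 25 49
  t2: 3a 25 a7 49 b2 15 80 a7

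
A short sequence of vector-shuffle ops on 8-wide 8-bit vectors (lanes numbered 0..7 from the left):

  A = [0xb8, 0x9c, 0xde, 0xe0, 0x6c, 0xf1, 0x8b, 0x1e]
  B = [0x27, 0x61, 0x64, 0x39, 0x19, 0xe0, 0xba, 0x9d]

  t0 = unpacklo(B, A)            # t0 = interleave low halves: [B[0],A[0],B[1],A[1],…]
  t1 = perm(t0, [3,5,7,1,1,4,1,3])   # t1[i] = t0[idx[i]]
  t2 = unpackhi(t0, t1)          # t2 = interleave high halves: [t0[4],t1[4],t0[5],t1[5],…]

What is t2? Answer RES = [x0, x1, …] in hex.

t0 = [0x27, 0xb8, 0x61, 0x9c, 0x64, 0xde, 0x39, 0xe0]
t1 = [0x9c, 0xde, 0xe0, 0xb8, 0xb8, 0x64, 0xb8, 0x9c]
t2 = [0x64, 0xb8, 0xde, 0x64, 0x39, 0xb8, 0xe0, 0x9c]

RES = [ 0x64  0xb8  0xde  0x64  0x39  0xb8  0xe0  0x9c ]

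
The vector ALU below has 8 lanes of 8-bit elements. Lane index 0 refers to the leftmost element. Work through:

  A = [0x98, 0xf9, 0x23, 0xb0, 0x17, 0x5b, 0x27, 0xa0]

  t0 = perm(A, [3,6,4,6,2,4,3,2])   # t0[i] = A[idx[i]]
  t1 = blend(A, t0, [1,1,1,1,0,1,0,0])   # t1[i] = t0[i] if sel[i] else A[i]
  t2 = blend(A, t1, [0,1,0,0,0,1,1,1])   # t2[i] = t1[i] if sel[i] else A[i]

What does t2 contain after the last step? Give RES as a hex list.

RES = [ 0x98  0x27  0x23  0xb0  0x17  0x17  0x27  0xa0 ]

t0 = [0xb0, 0x27, 0x17, 0x27, 0x23, 0x17, 0xb0, 0x23]
t1 = [0xb0, 0x27, 0x17, 0x27, 0x17, 0x17, 0x27, 0xa0]
t2 = [0x98, 0x27, 0x23, 0xb0, 0x17, 0x17, 0x27, 0xa0]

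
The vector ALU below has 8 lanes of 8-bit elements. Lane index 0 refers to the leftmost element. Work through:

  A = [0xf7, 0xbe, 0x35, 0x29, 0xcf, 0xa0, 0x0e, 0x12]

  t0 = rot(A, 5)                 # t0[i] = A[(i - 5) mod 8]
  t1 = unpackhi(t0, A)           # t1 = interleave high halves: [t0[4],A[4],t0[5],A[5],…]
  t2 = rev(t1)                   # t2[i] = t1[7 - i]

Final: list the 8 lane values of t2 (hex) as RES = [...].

RES = [0x12, 0x35, 0x0e, 0xbe, 0xa0, 0xf7, 0xcf, 0x12]

  t0: 29 cf a0 0e 12 f7 be 35
  t1: 12 cf f7 a0 be 0e 35 12
  t2: 12 35 0e be a0 f7 cf 12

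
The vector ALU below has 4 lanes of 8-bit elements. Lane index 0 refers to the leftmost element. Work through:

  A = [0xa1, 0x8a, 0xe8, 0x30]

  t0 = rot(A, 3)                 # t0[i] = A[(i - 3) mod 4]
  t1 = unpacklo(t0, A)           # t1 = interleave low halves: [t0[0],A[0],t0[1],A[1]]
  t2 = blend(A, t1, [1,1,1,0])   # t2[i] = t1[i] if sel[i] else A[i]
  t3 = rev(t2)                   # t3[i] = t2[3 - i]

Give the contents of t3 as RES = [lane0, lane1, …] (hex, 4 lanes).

→ t0 |8a|e8|30|a1|
→ t1 |8a|a1|e8|8a|
→ t2 |8a|a1|e8|30|
→ t3 |30|e8|a1|8a|

RES = [ 0x30  0xe8  0xa1  0x8a ]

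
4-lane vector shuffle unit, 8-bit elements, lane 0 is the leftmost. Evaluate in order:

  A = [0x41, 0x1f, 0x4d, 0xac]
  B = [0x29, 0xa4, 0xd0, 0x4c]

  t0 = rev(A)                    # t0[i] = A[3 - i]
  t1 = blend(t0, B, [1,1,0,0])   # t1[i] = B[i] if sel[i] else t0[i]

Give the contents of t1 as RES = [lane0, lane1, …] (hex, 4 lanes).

→ t0 |ac|4d|1f|41|
→ t1 |29|a4|1f|41|

RES = [ 0x29  0xa4  0x1f  0x41 ]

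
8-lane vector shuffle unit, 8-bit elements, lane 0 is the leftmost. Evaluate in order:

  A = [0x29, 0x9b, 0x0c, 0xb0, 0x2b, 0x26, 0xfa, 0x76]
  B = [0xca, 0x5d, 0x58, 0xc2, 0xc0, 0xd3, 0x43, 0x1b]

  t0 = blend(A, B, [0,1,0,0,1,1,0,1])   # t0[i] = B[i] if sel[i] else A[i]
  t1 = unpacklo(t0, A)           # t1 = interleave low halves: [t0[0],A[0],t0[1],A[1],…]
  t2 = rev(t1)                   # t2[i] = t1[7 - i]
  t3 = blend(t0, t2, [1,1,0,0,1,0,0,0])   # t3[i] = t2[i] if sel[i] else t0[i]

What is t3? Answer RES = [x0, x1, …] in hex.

  t0: 29 5d 0c b0 c0 d3 fa 1b
  t1: 29 29 5d 9b 0c 0c b0 b0
  t2: b0 b0 0c 0c 9b 5d 29 29
  t3: b0 b0 0c b0 9b d3 fa 1b

RES = [0xb0, 0xb0, 0x0c, 0xb0, 0x9b, 0xd3, 0xfa, 0x1b]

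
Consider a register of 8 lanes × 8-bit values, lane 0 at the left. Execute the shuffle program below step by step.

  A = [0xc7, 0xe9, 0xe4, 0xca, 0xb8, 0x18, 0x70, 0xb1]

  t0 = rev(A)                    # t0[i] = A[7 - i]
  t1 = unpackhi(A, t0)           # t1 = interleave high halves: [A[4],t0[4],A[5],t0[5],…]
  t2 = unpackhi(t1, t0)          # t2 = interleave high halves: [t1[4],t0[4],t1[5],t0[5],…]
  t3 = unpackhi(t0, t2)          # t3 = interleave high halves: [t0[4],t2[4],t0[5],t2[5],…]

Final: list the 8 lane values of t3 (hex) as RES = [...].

RES = [0xca, 0xb1, 0xe4, 0xe9, 0xe9, 0xc7, 0xc7, 0xc7]

→ t0 |b1|70|18|b8|ca|e4|e9|c7|
→ t1 |b8|ca|18|e4|70|e9|b1|c7|
→ t2 |70|ca|e9|e4|b1|e9|c7|c7|
→ t3 |ca|b1|e4|e9|e9|c7|c7|c7|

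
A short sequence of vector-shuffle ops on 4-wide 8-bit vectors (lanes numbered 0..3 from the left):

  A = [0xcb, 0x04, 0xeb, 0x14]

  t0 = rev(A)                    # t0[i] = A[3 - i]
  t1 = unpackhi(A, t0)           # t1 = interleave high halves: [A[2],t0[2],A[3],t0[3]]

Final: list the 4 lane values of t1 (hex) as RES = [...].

RES = [0xeb, 0x04, 0x14, 0xcb]

→ t0 |14|eb|04|cb|
→ t1 |eb|04|14|cb|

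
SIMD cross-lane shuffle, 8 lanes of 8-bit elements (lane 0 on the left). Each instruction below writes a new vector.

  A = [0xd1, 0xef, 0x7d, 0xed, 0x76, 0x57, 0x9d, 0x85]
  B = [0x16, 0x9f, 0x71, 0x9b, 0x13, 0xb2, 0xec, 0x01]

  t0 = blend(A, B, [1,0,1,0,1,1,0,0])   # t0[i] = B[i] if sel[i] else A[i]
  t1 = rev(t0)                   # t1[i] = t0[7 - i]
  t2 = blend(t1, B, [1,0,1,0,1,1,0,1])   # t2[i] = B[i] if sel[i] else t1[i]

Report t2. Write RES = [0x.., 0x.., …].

t0 = [0x16, 0xef, 0x71, 0xed, 0x13, 0xb2, 0x9d, 0x85]
t1 = [0x85, 0x9d, 0xb2, 0x13, 0xed, 0x71, 0xef, 0x16]
t2 = [0x16, 0x9d, 0x71, 0x13, 0x13, 0xb2, 0xef, 0x01]

RES = [0x16, 0x9d, 0x71, 0x13, 0x13, 0xb2, 0xef, 0x01]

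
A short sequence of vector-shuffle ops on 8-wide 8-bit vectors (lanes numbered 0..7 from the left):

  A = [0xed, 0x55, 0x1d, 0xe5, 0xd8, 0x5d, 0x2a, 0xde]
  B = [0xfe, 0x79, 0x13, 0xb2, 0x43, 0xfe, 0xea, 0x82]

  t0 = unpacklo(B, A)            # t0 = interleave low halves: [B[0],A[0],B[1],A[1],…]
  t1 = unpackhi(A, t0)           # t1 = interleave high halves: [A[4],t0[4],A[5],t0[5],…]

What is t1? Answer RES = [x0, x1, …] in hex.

  t0: fe ed 79 55 13 1d b2 e5
  t1: d8 13 5d 1d 2a b2 de e5

RES = [0xd8, 0x13, 0x5d, 0x1d, 0x2a, 0xb2, 0xde, 0xe5]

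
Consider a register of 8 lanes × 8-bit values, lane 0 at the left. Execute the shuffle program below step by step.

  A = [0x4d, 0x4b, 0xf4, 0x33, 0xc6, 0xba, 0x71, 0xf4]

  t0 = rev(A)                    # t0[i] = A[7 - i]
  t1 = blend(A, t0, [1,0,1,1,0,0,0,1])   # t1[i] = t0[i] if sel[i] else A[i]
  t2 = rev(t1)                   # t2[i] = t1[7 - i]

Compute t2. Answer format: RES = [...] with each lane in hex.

RES = [ 0x4d  0x71  0xba  0xc6  0xc6  0xba  0x4b  0xf4 ]

  t0: f4 71 ba c6 33 f4 4b 4d
  t1: f4 4b ba c6 c6 ba 71 4d
  t2: 4d 71 ba c6 c6 ba 4b f4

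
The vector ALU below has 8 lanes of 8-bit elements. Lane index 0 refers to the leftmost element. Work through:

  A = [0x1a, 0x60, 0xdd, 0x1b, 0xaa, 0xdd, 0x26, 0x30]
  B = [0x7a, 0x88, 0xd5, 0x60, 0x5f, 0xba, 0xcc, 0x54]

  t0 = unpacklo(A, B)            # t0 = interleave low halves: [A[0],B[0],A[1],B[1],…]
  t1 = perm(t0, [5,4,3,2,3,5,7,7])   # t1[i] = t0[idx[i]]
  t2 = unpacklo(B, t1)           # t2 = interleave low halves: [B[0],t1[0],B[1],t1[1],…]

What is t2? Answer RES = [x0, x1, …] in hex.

RES = [ 0x7a  0xd5  0x88  0xdd  0xd5  0x88  0x60  0x60 ]

→ t0 |1a|7a|60|88|dd|d5|1b|60|
→ t1 |d5|dd|88|60|88|d5|60|60|
→ t2 |7a|d5|88|dd|d5|88|60|60|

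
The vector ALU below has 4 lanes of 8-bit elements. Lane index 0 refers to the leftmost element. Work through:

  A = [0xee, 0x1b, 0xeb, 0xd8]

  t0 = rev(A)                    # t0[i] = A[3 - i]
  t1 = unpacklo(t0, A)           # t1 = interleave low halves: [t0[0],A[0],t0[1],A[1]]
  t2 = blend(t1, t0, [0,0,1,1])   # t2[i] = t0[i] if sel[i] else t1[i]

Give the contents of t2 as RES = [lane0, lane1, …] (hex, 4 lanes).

RES = [0xd8, 0xee, 0x1b, 0xee]

  t0: d8 eb 1b ee
  t1: d8 ee eb 1b
  t2: d8 ee 1b ee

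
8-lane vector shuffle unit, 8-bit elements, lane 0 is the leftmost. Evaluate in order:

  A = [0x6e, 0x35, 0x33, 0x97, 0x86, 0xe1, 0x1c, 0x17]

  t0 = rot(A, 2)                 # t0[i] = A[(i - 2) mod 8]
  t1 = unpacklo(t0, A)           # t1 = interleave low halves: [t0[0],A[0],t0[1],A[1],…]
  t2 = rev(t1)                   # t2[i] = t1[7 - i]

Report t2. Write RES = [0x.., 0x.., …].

→ t0 |1c|17|6e|35|33|97|86|e1|
→ t1 |1c|6e|17|35|6e|33|35|97|
→ t2 |97|35|33|6e|35|17|6e|1c|

RES = [0x97, 0x35, 0x33, 0x6e, 0x35, 0x17, 0x6e, 0x1c]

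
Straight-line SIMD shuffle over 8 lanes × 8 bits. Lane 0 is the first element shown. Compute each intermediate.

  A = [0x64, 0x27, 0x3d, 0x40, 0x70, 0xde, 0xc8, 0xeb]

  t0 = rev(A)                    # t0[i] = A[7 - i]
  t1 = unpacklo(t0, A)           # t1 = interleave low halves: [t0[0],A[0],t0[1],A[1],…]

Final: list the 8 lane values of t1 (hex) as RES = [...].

  t0: eb c8 de 70 40 3d 27 64
  t1: eb 64 c8 27 de 3d 70 40

RES = [ 0xeb  0x64  0xc8  0x27  0xde  0x3d  0x70  0x40 ]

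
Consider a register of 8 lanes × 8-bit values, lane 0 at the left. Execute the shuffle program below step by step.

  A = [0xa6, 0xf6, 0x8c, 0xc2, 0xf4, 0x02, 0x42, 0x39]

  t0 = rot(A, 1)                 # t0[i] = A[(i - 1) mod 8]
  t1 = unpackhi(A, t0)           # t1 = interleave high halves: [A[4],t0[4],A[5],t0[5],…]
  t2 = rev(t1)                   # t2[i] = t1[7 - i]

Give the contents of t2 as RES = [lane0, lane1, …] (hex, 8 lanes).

  t0: 39 a6 f6 8c c2 f4 02 42
  t1: f4 c2 02 f4 42 02 39 42
  t2: 42 39 02 42 f4 02 c2 f4

RES = [0x42, 0x39, 0x02, 0x42, 0xf4, 0x02, 0xc2, 0xf4]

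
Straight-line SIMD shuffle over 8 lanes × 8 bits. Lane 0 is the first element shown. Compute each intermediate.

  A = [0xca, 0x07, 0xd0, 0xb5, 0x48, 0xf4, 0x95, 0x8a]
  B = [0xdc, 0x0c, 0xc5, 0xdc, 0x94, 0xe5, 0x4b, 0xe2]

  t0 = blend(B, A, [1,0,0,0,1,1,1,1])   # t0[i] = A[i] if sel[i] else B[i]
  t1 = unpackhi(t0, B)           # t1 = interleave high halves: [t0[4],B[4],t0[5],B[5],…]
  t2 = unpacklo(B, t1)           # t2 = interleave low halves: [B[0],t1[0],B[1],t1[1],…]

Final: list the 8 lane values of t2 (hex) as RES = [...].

  t0: ca 0c c5 dc 48 f4 95 8a
  t1: 48 94 f4 e5 95 4b 8a e2
  t2: dc 48 0c 94 c5 f4 dc e5

RES = [ 0xdc  0x48  0x0c  0x94  0xc5  0xf4  0xdc  0xe5 ]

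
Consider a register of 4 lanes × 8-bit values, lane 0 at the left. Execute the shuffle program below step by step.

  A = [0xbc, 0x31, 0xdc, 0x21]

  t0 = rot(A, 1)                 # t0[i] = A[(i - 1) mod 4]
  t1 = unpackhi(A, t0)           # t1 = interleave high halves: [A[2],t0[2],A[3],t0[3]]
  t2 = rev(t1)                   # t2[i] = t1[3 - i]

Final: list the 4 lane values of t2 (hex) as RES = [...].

t0 = [0x21, 0xbc, 0x31, 0xdc]
t1 = [0xdc, 0x31, 0x21, 0xdc]
t2 = [0xdc, 0x21, 0x31, 0xdc]

RES = [ 0xdc  0x21  0x31  0xdc ]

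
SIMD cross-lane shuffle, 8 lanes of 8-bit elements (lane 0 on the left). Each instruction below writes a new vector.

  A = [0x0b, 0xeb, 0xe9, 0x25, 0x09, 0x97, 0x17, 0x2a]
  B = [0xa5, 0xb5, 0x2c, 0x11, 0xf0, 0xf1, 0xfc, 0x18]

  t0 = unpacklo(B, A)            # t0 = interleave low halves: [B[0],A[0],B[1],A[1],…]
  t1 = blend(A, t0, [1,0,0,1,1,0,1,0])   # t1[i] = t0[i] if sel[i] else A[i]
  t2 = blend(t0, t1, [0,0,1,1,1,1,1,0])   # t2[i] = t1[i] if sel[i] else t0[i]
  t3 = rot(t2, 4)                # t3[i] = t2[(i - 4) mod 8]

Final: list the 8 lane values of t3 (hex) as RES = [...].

RES = [0x2c, 0x97, 0x11, 0x25, 0xa5, 0x0b, 0xe9, 0xeb]

  t0: a5 0b b5 eb 2c e9 11 25
  t1: a5 eb e9 eb 2c 97 11 2a
  t2: a5 0b e9 eb 2c 97 11 25
  t3: 2c 97 11 25 a5 0b e9 eb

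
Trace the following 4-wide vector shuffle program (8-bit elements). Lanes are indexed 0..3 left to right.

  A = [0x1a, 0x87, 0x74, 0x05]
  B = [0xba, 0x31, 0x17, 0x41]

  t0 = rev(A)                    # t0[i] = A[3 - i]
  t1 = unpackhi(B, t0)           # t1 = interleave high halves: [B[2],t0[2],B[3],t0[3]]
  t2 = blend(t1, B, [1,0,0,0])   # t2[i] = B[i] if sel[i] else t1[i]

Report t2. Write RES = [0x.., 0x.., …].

  t0: 05 74 87 1a
  t1: 17 87 41 1a
  t2: ba 87 41 1a

RES = [0xba, 0x87, 0x41, 0x1a]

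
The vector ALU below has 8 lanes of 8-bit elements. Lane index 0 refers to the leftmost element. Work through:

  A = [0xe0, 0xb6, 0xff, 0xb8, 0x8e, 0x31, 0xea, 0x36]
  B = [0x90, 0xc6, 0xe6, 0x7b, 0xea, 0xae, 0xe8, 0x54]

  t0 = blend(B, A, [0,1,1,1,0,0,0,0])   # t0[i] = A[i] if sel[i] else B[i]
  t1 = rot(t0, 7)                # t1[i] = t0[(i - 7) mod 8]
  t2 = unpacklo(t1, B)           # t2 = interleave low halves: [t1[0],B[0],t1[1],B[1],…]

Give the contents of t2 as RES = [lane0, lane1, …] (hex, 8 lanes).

  t0: 90 b6 ff b8 ea ae e8 54
  t1: b6 ff b8 ea ae e8 54 90
  t2: b6 90 ff c6 b8 e6 ea 7b

RES = [ 0xb6  0x90  0xff  0xc6  0xb8  0xe6  0xea  0x7b ]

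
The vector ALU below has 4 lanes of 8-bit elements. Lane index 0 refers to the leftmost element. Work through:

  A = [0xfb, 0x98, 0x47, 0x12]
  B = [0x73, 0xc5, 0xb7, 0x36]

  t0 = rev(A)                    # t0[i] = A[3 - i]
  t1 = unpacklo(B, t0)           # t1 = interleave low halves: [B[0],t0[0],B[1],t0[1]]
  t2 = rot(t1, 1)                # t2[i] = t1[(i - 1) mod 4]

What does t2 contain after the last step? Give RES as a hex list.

RES = [ 0x47  0x73  0x12  0xc5 ]

t0 = [0x12, 0x47, 0x98, 0xfb]
t1 = [0x73, 0x12, 0xc5, 0x47]
t2 = [0x47, 0x73, 0x12, 0xc5]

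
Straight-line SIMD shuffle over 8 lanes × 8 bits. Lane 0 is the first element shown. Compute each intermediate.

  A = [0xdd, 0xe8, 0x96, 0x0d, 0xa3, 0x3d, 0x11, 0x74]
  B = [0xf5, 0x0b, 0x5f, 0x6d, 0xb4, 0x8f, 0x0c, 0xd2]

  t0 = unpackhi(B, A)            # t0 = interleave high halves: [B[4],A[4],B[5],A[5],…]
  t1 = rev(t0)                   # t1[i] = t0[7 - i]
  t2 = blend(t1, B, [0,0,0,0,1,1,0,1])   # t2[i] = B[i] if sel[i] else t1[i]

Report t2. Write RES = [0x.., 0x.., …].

t0 = [0xb4, 0xa3, 0x8f, 0x3d, 0x0c, 0x11, 0xd2, 0x74]
t1 = [0x74, 0xd2, 0x11, 0x0c, 0x3d, 0x8f, 0xa3, 0xb4]
t2 = [0x74, 0xd2, 0x11, 0x0c, 0xb4, 0x8f, 0xa3, 0xd2]

RES = [0x74, 0xd2, 0x11, 0x0c, 0xb4, 0x8f, 0xa3, 0xd2]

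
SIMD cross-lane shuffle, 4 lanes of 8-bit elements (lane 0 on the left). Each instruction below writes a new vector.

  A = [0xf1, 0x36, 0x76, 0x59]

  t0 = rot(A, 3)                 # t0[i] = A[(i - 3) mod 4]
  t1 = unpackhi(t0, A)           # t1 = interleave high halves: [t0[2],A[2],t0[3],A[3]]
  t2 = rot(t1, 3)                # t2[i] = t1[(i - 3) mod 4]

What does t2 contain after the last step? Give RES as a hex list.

t0 = [0x36, 0x76, 0x59, 0xf1]
t1 = [0x59, 0x76, 0xf1, 0x59]
t2 = [0x76, 0xf1, 0x59, 0x59]

RES = [0x76, 0xf1, 0x59, 0x59]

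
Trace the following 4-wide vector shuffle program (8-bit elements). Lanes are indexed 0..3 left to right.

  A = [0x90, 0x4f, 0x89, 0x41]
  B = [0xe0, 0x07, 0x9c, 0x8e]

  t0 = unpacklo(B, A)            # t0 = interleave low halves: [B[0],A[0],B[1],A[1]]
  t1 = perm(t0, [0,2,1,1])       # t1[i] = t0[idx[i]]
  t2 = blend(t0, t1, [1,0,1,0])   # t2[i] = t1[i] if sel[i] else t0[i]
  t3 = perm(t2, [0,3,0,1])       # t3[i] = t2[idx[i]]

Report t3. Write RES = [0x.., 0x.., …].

RES = [ 0xe0  0x4f  0xe0  0x90 ]

→ t0 |e0|90|07|4f|
→ t1 |e0|07|90|90|
→ t2 |e0|90|90|4f|
→ t3 |e0|4f|e0|90|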